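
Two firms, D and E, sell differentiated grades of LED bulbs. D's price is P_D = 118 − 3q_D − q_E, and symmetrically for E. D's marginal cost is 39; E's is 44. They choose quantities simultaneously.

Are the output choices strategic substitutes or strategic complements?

strategic substitutes

Firm D's profit: π = q_D(118 − 3q_D − q_E) − 39q_D.
∂π/∂q_D = 79 − 6q_D − q_E = 0 ⇒ q_D = 79/6 − (1/6)q_E.
The best-response slope dq_D/dq_E = −1/6 < 0: the reaction function is downward-sloping, so the choices are strategic substitutes.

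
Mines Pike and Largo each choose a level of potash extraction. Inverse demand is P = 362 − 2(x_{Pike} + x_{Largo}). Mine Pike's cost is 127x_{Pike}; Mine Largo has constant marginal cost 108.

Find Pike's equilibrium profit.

2592

Mine Pike's profit: π = x_{Pike}(362 − 2(x_{Pike} + x_{Largo})) − 127x_{Pike}.
∂π/∂x_{Pike} = 235 − 4x_{Pike} − 2x_{Largo} = 0, so x_{Pike} = 58.75 − 0.5x_{Largo}.
By the same steps for Largo: x_{Largo} = 63.5 − 0.5x_{Pike}.
Solving the two reaction functions simultaneously: (1 − (−0.5)(−0.5))x_{Pike} = 58.75 − 0.5·63.5, so 0.75x_{Pike} = 27 and x_{Pike} = 36.
Then x_{Largo} = 63.5 − 0.5·36 = 45.5.
Price P = 362 − 2·81.5 = 199.
Pike's profit: (199 − 127)·36 = 2592.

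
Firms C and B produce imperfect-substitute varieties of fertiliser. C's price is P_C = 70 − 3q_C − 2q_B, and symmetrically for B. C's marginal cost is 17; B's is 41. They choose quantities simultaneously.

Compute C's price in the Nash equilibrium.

Firm C's profit: π = q_C(70 − 3q_C − 2q_B) − 17q_C.
∂π/∂q_C = 53 − 6q_C − 2q_B = 0 ⇒ q_C = 53/6 − (1/3)q_B.
Similarly q_B = 29/6 − (1/3)q_C.
Solving the two reaction functions simultaneously: (1 − (−1/3)(−1/3))q_C = 53/6 − (1/3)·(29/6), so (8/9)q_C = 65/9 and q_C = 8.125.
Then q_B = 29/6 − (1/3)·8.125 = 2.125.
P_C = 70 − 3·8.125 − 2·2.125 = 41.375.

41.375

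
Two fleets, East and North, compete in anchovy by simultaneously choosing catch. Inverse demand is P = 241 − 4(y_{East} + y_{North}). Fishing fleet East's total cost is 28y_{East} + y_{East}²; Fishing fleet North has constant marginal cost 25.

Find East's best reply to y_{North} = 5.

19.3

Fishing fleet East's profit: π = y_{East}(241 − 4(y_{East} + y_{North})) − 28y_{East} − y_{East}².
∂π/∂y_{East} = 213 − 10y_{East} − 4y_{North} = 0, so y_{East} = 21.3 − 0.4y_{North}.
At y_{North} = 5: y_{East} = 21.3 − 0.4·5 = 19.3.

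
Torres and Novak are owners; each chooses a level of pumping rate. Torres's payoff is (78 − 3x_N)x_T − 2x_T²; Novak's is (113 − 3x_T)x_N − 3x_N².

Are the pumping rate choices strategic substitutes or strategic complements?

Expanding Torres's payoff: 78x_T − 3x_Nx_T − 2x_T².
∂π/∂x_T = 78 − 3x_N − 4x_T = 0, so x_T = 19.5 − 0.75x_N.
The best-response slope dx_T/dx_N = −0.75 < 0: the reaction function is downward-sloping, so the choices are strategic substitutes.

strategic substitutes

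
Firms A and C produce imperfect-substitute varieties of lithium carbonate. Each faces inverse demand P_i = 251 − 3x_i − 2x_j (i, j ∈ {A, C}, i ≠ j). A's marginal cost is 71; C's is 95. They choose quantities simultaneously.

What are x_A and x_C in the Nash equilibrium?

Firm A's profit: π = x_A(251 − 3x_A − 2x_C) − 71x_A.
∂π/∂x_A = 180 − 6x_A − 2x_C = 0 ⇒ x_A = 30 − (1/3)x_C.
Similarly x_C = 26 − (1/3)x_A.
Substituting the second reaction function into the first: x_A = 30 − (1/3)(26 − (1/3)x_A), which gives (8/9)x_A = 64/3 ⇒ x_A = 24.
Then x_C = 26 − (1/3)·24 = 18.

24, 18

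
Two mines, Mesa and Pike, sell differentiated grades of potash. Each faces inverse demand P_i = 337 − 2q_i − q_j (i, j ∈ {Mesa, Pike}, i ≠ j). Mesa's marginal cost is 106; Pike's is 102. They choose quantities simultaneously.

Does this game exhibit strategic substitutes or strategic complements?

strategic substitutes

Mine Mesa's profit: π = q_{Mesa}(337 − 2q_{Mesa} − q_{Pike}) − 106q_{Mesa}.
∂π/∂q_{Mesa} = 231 − 4q_{Mesa} − q_{Pike} = 0 ⇒ q_{Mesa} = 57.75 − 0.25q_{Pike}.
The best-response slope dq_{Mesa}/dq_{Pike} = −0.25 < 0: the reaction function is downward-sloping, so the choices are strategic substitutes.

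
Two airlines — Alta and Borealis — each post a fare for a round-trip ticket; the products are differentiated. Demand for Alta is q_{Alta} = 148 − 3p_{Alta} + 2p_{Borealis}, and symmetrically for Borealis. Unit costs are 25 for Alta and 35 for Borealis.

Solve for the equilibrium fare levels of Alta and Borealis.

Alta's profit: π = (p_{Alta} − 25)(148 − 3p_{Alta} + 2p_{Borealis}).
∂π/∂p_{Alta} = 223 − 6p_{Alta} + 2p_{Borealis} = 0 ⇒ p_{Alta} = 223/6 + (1/3)p_{Borealis}.
Similarly p_{Borealis} = 253/6 + (1/3)p_{Alta}.
Plugging p_{Borealis} into Alta's best response: p_{Alta} = 223/6 + (1/3)(253/6 + (1/3)p_{Alta}) ⇒ (8/9)p_{Alta} = 461/9, so p_{Alta} = 57.625.
Then p_{Borealis} = 253/6 + (1/3)·57.625 = 61.375.

57.625, 61.375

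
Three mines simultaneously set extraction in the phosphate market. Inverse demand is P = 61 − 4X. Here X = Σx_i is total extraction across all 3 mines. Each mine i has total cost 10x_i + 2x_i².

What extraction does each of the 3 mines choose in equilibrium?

A representative mine's profit is π_i = x_i(61 − 4X) − 10x_i − 2x_i², with X = x_i + Σ_{j≠i} x_j.
First-order condition: 51 − 12x_i − 4Σ_{j≠i} x_j = 0.
With identical mines, set every x_j = x: then 51 − 12x − 8x = 0, i.e. x = 51/20 = 2.55.

2.55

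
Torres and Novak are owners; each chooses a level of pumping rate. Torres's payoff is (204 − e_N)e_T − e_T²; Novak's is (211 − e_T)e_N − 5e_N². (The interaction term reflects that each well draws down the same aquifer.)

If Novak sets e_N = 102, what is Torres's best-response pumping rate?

Expanding Torres's payoff: 204e_T − e_Ne_T − e_T².
∂π/∂e_T = 204 − e_N − 2e_T = 0, so e_T = 102 − 0.5e_N.
At e_N = 102: e_T = 102 − 0.5·102 = 51.

51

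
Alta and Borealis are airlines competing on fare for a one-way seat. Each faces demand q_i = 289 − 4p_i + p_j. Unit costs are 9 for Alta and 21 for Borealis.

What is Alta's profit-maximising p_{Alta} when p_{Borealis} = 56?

47.625

Alta's profit: π = (p_{Alta} − 9)(289 − 4p_{Alta} + p_{Borealis}).
∂π/∂p_{Alta} = 325 − 8p_{Alta} + p_{Borealis} = 0 ⇒ p_{Alta} = 40.625 + 0.125p_{Borealis}.
At p_{Borealis} = 56: p_{Alta} = 40.625 + 0.125·56 = 47.625.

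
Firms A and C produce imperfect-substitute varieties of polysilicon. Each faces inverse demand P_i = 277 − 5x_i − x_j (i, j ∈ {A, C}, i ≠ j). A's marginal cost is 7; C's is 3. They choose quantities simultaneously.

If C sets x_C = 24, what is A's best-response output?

24.6

Firm A's profit: π = x_A(277 − 5x_A − x_C) − 7x_A.
∂π/∂x_A = 270 − 10x_A − x_C = 0 ⇒ x_A = 27 − 0.1x_C.
At x_C = 24: x_A = 27 − 0.1·24 = 24.6.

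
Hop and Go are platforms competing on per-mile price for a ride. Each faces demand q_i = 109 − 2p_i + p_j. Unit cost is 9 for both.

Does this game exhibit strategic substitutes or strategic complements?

Hop's profit: π = (p_{Hop} − 9)(109 − 2p_{Hop} + p_{Go}).
∂π/∂p_{Hop} = 127 − 4p_{Hop} + p_{Go} = 0 ⇒ p_{Hop} = 31.75 + 0.25p_{Go}.
The best-response slope dp_{Hop}/dp_{Go} = 0.25 > 0: the reaction function is upward-sloping, so the choices are strategic complements.

strategic complements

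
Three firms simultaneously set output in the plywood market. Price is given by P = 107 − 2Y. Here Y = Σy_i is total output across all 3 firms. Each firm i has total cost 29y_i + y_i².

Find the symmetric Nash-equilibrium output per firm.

A representative firm's profit is π_i = y_i(107 − 2Y) − 29y_i − y_i², with Y = y_i + Σ_{j≠i} y_j.
First-order condition: 78 − 6y_i − 2Σ_{j≠i} y_j = 0.
With identical firms, set every y_j = y: then 78 − 6y − 4y = 0, i.e. y = 78/10 = 7.8.

7.8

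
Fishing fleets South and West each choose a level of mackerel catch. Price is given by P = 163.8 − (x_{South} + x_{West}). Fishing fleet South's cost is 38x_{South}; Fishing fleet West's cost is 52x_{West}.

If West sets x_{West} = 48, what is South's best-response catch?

Fishing fleet South's profit: π = x_{South}(163.8 − (x_{South} + x_{West})) − 38x_{South}.
∂π/∂x_{South} = 125.8 − 2x_{South} − x_{West} = 0, so x_{South} = 62.9 − 0.5x_{West}.
At x_{West} = 48: x_{South} = 62.9 − 0.5·48 = 38.9.

38.9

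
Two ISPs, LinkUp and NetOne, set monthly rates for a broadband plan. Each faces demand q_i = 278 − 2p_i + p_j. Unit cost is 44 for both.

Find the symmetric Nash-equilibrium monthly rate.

122

LinkUp's profit: π = (p_{LinkUp} − 44)(278 − 2p_{LinkUp} + p_{NetOne}).
∂π/∂p_{LinkUp} = 366 − 4p_{LinkUp} + p_{NetOne} = 0 ⇒ p_{LinkUp} = 91.5 + 0.25p_{NetOne}.
By symmetry p_{NetOne} = p_{LinkUp}; substituting into the reaction function, 0.75p_{LinkUp} = 91.5 and p_{LinkUp} = 122.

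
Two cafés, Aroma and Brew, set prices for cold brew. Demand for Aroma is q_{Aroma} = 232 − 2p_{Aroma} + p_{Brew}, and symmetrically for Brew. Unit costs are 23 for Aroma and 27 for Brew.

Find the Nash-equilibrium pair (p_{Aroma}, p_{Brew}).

Aroma's profit: π = (p_{Aroma} − 23)(232 − 2p_{Aroma} + p_{Brew}).
∂π/∂p_{Aroma} = 278 − 4p_{Aroma} + p_{Brew} = 0 ⇒ p_{Aroma} = 69.5 + 0.25p_{Brew}.
Similarly p_{Brew} = 71.5 + 0.25p_{Aroma}.
Substituting the second reaction function into the first: p_{Aroma} = 69.5 + 0.25(71.5 + 0.25p_{Aroma}), which gives 0.9375p_{Aroma} = 87.375 ⇒ p_{Aroma} = 93.2.
Then p_{Brew} = 71.5 + 0.25·93.2 = 94.8.

93.2, 94.8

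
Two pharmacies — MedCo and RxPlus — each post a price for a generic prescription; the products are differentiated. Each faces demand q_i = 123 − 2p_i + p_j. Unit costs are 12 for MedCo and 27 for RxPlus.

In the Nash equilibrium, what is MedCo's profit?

MedCo's profit: π = (p_{MedCo} − 12)(123 − 2p_{MedCo} + p_{RxPlus}).
∂π/∂p_{MedCo} = 147 − 4p_{MedCo} + p_{RxPlus} = 0 ⇒ p_{MedCo} = 36.75 + 0.25p_{RxPlus}.
Similarly p_{RxPlus} = 44.25 + 0.25p_{MedCo}.
Substituting the second reaction function into the first: p_{MedCo} = 36.75 + 0.25(44.25 + 0.25p_{MedCo}), which gives 0.9375p_{MedCo} = 47.8125 ⇒ p_{MedCo} = 51.
Then p_{RxPlus} = 44.25 + 0.25·51 = 57.
q_{MedCo} = 123 − 2·51 + 57 = 78.
Profit = (51 − 12)·78 = 3042.

3042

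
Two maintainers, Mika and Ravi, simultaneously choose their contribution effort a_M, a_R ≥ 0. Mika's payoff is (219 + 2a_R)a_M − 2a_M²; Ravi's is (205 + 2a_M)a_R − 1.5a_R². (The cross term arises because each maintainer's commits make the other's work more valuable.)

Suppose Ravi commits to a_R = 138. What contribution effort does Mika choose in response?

123.75

Expanding Mika's payoff: 219a_M + 2a_Ra_M − 2a_M².
∂π/∂a_M = 219 + 2a_R − 4a_M = 0, so a_M = 54.75 + 0.5a_R.
At a_R = 138: a_M = 54.75 + 0.5·138 = 123.75.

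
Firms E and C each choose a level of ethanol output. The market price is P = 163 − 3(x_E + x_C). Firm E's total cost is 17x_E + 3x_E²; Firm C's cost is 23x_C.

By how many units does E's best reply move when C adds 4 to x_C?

-1

Firm E's profit: π = x_E(163 − 3(x_E + x_C)) − 17x_E − 3x_E².
∂π/∂x_E = 146 − 12x_E − 3x_C = 0, so x_E = 73/6 − 0.25x_C.
The reaction-function slope is −0.25, so a 4-unit rise in x_C moves x_E by −0.25 × 4 = −1. E's best response falls — the actions are strategic substitutes.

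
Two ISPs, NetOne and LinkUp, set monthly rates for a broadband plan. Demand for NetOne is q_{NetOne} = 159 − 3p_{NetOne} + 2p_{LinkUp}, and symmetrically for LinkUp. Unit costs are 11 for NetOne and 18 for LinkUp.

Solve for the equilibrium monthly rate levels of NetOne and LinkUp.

49.3125, 51.9375

NetOne's profit: π = (p_{NetOne} − 11)(159 − 3p_{NetOne} + 2p_{LinkUp}).
∂π/∂p_{NetOne} = 192 − 6p_{NetOne} + 2p_{LinkUp} = 0 ⇒ p_{NetOne} = 32 + (1/3)p_{LinkUp}.
Similarly p_{LinkUp} = 35.5 + (1/3)p_{NetOne}.
Plugging p_{LinkUp} into NetOne's best response: p_{NetOne} = 32 + (1/3)(35.5 + (1/3)p_{NetOne}) ⇒ (8/9)p_{NetOne} = 263/6, so p_{NetOne} = 49.3125.
Then p_{LinkUp} = 35.5 + (1/3)·49.3125 = 51.9375.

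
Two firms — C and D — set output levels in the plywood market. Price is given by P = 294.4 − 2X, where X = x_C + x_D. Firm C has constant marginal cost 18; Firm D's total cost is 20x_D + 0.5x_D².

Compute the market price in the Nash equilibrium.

122.15

Firm C's profit: π = x_C(294.4 − 2(x_C + x_D)) − 18x_C.
∂π/∂x_C = 276.4 − 4x_C − 2x_D = 0, so x_C = 69.1 − 0.5x_D.
For D: ∂π/∂x_D = 274.4 − 5x_D − 2x_C = 0 ⇒ x_D = 54.88 − 0.4x_C.
Plugging x_D into C's best response: x_C = 69.1 − 0.5(54.88 − 0.4x_C) ⇒ 0.8x_C = 41.66, so x_C = 52.075.
Then x_D = 54.88 − 0.4·52.075 = 34.05.
Equilibrium price: P = 294.4 − 2·86.125 = 122.15.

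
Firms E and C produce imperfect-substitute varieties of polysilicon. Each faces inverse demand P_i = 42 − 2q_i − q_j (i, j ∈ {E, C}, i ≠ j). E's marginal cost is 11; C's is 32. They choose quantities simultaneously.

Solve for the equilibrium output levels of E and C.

7.6, 0.6

Firm E's profit: π = q_E(42 − 2q_E − q_C) − 11q_E.
∂π/∂q_E = 31 − 4q_E − q_C = 0 ⇒ q_E = 7.75 − 0.25q_C.
Similarly q_C = 2.5 − 0.25q_E.
Substituting the second reaction function into the first: q_E = 7.75 − 0.25(2.5 − 0.25q_E), which gives 0.9375q_E = 7.125 ⇒ q_E = 7.6.
Then q_C = 2.5 − 0.25·7.6 = 0.6.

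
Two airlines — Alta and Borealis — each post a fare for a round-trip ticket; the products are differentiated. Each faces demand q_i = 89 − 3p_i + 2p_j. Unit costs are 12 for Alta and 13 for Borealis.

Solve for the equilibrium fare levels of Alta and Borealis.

Alta's profit: π = (p_{Alta} − 12)(89 − 3p_{Alta} + 2p_{Borealis}).
∂π/∂p_{Alta} = 125 − 6p_{Alta} + 2p_{Borealis} = 0 ⇒ p_{Alta} = 125/6 + (1/3)p_{Borealis}.
Similarly p_{Borealis} = 64/3 + (1/3)p_{Alta}.
Solving the two reaction functions simultaneously: (1 − (1/3)(1/3))p_{Alta} = 125/6 + (1/3)·(64/3), so (8/9)p_{Alta} = 503/18 and p_{Alta} = 31.4375.
Then p_{Borealis} = 64/3 + (1/3)·31.4375 = 31.8125.

31.4375, 31.8125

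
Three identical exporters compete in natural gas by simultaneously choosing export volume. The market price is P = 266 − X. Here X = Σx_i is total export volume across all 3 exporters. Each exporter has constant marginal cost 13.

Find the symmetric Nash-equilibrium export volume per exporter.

63.25

A representative exporter's profit is π_i = x_i(266 − X) − 13x_i, with X = x_i + Σ_{j≠i} x_j.
First-order condition: 253 − 2x_i − Σ_{j≠i} x_j = 0.
In a symmetric equilibrium every exporter chooses the same x, so Σ_{j≠i} x_j = 2x. The condition becomes 253 − 4x = 0, giving x = 253/4 = 63.25.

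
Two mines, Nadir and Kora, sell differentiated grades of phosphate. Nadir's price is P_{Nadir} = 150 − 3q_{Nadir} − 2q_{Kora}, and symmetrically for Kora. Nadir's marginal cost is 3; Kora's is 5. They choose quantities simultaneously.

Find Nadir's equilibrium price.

58.5

Mine Nadir's profit: π = q_{Nadir}(150 − 3q_{Nadir} − 2q_{Kora}) − 3q_{Nadir}.
∂π/∂q_{Nadir} = 147 − 6q_{Nadir} − 2q_{Kora} = 0 ⇒ q_{Nadir} = 24.5 − (1/3)q_{Kora}.
Similarly q_{Kora} = 145/6 − (1/3)q_{Nadir}.
Substituting the second reaction function into the first: q_{Nadir} = 24.5 − (1/3)(145/6 − (1/3)q_{Nadir}), which gives (8/9)q_{Nadir} = 148/9 ⇒ q_{Nadir} = 18.5.
Then q_{Kora} = 145/6 − (1/3)·18.5 = 18.
P_{Nadir} = 150 − 3·18.5 − 2·18 = 58.5.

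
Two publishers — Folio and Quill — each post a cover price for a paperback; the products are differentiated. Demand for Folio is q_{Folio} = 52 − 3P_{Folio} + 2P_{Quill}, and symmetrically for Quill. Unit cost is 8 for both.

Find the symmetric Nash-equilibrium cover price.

Folio's profit: π = (P_{Folio} − 8)(52 − 3P_{Folio} + 2P_{Quill}).
∂π/∂P_{Folio} = 76 − 6P_{Folio} + 2P_{Quill} = 0 ⇒ P_{Folio} = 38/3 + (1/3)P_{Quill}.
By symmetry P_{Quill} = P_{Folio}; substituting into the reaction function, (2/3)P_{Folio} = 38/3 and P_{Folio} = 19.

19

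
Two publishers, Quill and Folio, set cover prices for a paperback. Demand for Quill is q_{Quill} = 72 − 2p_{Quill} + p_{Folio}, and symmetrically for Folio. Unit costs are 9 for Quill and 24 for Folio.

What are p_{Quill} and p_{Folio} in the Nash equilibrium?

32, 38

Quill's profit: π = (p_{Quill} − 9)(72 − 2p_{Quill} + p_{Folio}).
∂π/∂p_{Quill} = 90 − 4p_{Quill} + p_{Folio} = 0 ⇒ p_{Quill} = 22.5 + 0.25p_{Folio}.
Similarly p_{Folio} = 30 + 0.25p_{Quill}.
Plugging p_{Folio} into Quill's best response: p_{Quill} = 22.5 + 0.25(30 + 0.25p_{Quill}) ⇒ 0.9375p_{Quill} = 30, so p_{Quill} = 32.
Then p_{Folio} = 30 + 0.25·32 = 38.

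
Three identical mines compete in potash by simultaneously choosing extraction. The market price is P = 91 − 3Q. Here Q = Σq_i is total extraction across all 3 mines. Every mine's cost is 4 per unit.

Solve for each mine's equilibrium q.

A representative mine's profit is π_i = q_i(91 − 3Q) − 4q_i, with Q = q_i + Σ_{j≠i} q_j.
First-order condition: 87 − 6q_i − 3Σ_{j≠i} q_j = 0.
In a symmetric equilibrium every mine chooses the same q, so Σ_{j≠i} q_j = 2q. The condition becomes 87 − 12q = 0, giving q = 87/12 = 7.25.

7.25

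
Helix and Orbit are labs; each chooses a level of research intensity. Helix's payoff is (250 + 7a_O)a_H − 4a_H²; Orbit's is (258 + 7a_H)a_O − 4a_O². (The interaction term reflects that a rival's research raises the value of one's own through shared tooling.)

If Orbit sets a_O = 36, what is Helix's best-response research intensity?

Expanding Helix's payoff: 250a_H + 7a_Oa_H − 4a_H².
∂π/∂a_H = 250 + 7a_O − 8a_H = 0, so a_H = 31.25 + 0.875a_O.
At a_O = 36: a_H = 31.25 + 0.875·36 = 62.75.

62.75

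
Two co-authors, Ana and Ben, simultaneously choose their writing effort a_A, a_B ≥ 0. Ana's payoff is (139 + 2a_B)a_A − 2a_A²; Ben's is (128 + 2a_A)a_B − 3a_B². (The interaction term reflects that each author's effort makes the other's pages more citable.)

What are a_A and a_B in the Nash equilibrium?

54.5, 39.5

Expanding Ana's payoff: 139a_A + 2a_Ba_A − 2a_A².
∂π/∂a_A = 139 + 2a_B − 4a_A = 0, so a_A = 34.75 + 0.5a_B.
Likewise for Ben: a_B = 64/3 + (1/3)a_A.
Solving the two reaction functions simultaneously: (1 − (0.5)(1/3))a_A = 34.75 + 0.5·(64/3), so (5/6)a_A = 545/12 and a_A = 54.5.
Then a_B = 64/3 + (1/3)·54.5 = 39.5.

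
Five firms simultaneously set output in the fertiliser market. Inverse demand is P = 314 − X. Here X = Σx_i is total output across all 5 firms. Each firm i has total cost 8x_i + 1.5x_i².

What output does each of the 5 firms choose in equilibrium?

34

A representative firm's profit is π_i = x_i(314 − X) − 8x_i − 1.5x_i², with X = x_i + Σ_{j≠i} x_j.
First-order condition: 306 − 5x_i − Σ_{j≠i} x_j = 0.
With identical firms, set every x_j = x: then 306 − 5x − 4x = 0, i.e. x = 306/9 = 34.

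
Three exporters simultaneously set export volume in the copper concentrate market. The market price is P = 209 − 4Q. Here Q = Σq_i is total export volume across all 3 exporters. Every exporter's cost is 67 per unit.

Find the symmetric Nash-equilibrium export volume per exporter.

A representative exporter's profit is π_i = q_i(209 − 4Q) − 67q_i, with Q = q_i + Σ_{j≠i} q_j.
First-order condition: 142 − 8q_i − 4Σ_{j≠i} q_j = 0.
With identical exporters, set every q_j = q: then 142 − 8q − 8q = 0, i.e. q = 142/16 = 8.875.

8.875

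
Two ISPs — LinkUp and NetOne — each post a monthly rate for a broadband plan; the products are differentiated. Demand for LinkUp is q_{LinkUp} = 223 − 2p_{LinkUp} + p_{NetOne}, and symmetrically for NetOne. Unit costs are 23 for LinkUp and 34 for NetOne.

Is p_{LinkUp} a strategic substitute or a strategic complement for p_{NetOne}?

LinkUp's profit: π = (p_{LinkUp} − 23)(223 − 2p_{LinkUp} + p_{NetOne}).
∂π/∂p_{LinkUp} = 269 − 4p_{LinkUp} + p_{NetOne} = 0 ⇒ p_{LinkUp} = 67.25 + 0.25p_{NetOne}.
The best-response slope dp_{LinkUp}/dp_{NetOne} = 0.25 > 0: the reaction function is upward-sloping, so the choices are strategic complements.

strategic complements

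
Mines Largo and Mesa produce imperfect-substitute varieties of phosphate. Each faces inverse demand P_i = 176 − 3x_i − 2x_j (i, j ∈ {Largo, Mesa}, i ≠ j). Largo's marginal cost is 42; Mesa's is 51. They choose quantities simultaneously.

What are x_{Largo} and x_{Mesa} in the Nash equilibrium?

Mine Largo's profit: π = x_{Largo}(176 − 3x_{Largo} − 2x_{Mesa}) − 42x_{Largo}.
∂π/∂x_{Largo} = 134 − 6x_{Largo} − 2x_{Mesa} = 0 ⇒ x_{Largo} = 67/3 − (1/3)x_{Mesa}.
Similarly x_{Mesa} = 125/6 − (1/3)x_{Largo}.
Plugging x_{Mesa} into Largo's best response: x_{Largo} = 67/3 − (1/3)(125/6 − (1/3)x_{Largo}) ⇒ (8/9)x_{Largo} = 277/18, so x_{Largo} = 17.3125.
Then x_{Mesa} = 125/6 − (1/3)·17.3125 = 15.0625.

17.3125, 15.0625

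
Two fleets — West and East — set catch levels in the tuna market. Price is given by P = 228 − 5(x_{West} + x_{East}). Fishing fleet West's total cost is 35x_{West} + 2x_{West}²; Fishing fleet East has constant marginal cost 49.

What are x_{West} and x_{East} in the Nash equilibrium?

Fishing fleet West's profit: π = x_{West}(228 − 5(x_{West} + x_{East})) − 35x_{West} − 2x_{West}².
∂π/∂x_{West} = 193 − 14x_{West} − 5x_{East} = 0, so x_{West} = 193/14 − (5/14)x_{East}.
For East: ∂π/∂x_{East} = 179 − 10x_{East} − 5x_{West} = 0 ⇒ x_{East} = 17.9 − 0.5x_{West}.
Substituting the second reaction function into the first: x_{West} = 193/14 − (5/14)(17.9 − 0.5x_{West}), which gives (23/28)x_{West} = 207/28 ⇒ x_{West} = 9.
Then x_{East} = 17.9 − 0.5·9 = 13.4.

9, 13.4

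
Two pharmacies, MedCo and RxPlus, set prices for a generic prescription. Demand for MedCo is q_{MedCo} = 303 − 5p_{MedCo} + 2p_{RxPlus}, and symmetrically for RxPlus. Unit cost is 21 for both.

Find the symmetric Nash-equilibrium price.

MedCo's profit: π = (p_{MedCo} − 21)(303 − 5p_{MedCo} + 2p_{RxPlus}).
∂π/∂p_{MedCo} = 408 − 10p_{MedCo} + 2p_{RxPlus} = 0 ⇒ p_{MedCo} = 40.8 + 0.2p_{RxPlus}.
The game is symmetric, so in equilibrium p_{RxPlus} = p_{MedCo}: the reaction function gives 0.8p_{MedCo} = 40.8, hence p_{MedCo} = 51.

51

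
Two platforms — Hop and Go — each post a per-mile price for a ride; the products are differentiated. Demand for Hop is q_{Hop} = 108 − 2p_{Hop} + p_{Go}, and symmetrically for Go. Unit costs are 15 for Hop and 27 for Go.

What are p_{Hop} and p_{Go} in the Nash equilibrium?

47.6, 52.4

Hop's profit: π = (p_{Hop} − 15)(108 − 2p_{Hop} + p_{Go}).
∂π/∂p_{Hop} = 138 − 4p_{Hop} + p_{Go} = 0 ⇒ p_{Hop} = 34.5 + 0.25p_{Go}.
Similarly p_{Go} = 40.5 + 0.25p_{Hop}.
Plugging p_{Go} into Hop's best response: p_{Hop} = 34.5 + 0.25(40.5 + 0.25p_{Hop}) ⇒ 0.9375p_{Hop} = 44.625, so p_{Hop} = 47.6.
Then p_{Go} = 40.5 + 0.25·47.6 = 52.4.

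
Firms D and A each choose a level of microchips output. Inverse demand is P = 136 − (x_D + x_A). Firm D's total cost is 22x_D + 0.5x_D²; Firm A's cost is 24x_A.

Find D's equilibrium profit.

807.36

Firm D's profit: π = x_D(136 − (x_D + x_A)) − 22x_D − 0.5x_D².
∂π/∂x_D = 114 − 3x_D − x_A = 0, so x_D = 38 − (1/3)x_A.
For A: ∂π/∂x_A = 112 − 2x_A − x_D = 0 ⇒ x_A = 56 − 0.5x_D.
Solving the two reaction functions simultaneously: (1 − (−1/3)(−0.5))x_D = 38 − (1/3)·56, so (5/6)x_D = 58/3 and x_D = 23.2.
Then x_A = 56 − 0.5·23.2 = 44.4.
Price P = 136 − 67.6 = 68.4.
D's profit: (68.4 − 22)·23.2 − 0.5(23.2)² = 807.36.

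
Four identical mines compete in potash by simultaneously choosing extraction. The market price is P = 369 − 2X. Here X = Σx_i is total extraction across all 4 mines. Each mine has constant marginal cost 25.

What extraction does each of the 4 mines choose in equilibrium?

34.4

A representative mine's profit is π_i = x_i(369 − 2X) − 25x_i, with X = x_i + Σ_{j≠i} x_j.
First-order condition: 344 − 4x_i − 2Σ_{j≠i} x_j = 0.
In a symmetric equilibrium every mine chooses the same x, so Σ_{j≠i} x_j = 3x. The condition becomes 344 − 10x = 0, giving x = 344/10 = 34.4.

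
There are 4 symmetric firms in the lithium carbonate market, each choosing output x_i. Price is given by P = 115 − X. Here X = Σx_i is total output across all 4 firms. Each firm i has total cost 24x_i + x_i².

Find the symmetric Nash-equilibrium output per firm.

13

A representative firm's profit is π_i = x_i(115 − X) − 24x_i − x_i², with X = x_i + Σ_{j≠i} x_j.
First-order condition: 91 − 4x_i − Σ_{j≠i} x_j = 0.
With identical firms, set every x_j = x: then 91 − 4x − 3x = 0, i.e. x = 91/7 = 13.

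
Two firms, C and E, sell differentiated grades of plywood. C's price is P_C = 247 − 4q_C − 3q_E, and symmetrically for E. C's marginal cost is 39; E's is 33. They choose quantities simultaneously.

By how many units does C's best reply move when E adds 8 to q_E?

Firm C's profit: π = q_C(247 − 4q_C − 3q_E) − 39q_C.
∂π/∂q_C = 208 − 8q_C − 3q_E = 0 ⇒ q_C = 26 − 0.375q_E.
The reaction-function slope is −0.375, so an 8-unit rise in q_E moves q_C by −0.375 × 8 = −3. C's best response falls — the actions are strategic substitutes.

-3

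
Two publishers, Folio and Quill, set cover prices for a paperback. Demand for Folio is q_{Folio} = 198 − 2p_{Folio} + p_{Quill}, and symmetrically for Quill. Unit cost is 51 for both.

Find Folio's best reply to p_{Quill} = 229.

132.25

Folio's profit: π = (p_{Folio} − 51)(198 − 2p_{Folio} + p_{Quill}).
∂π/∂p_{Folio} = 300 − 4p_{Folio} + p_{Quill} = 0 ⇒ p_{Folio} = 75 + 0.25p_{Quill}.
At p_{Quill} = 229: p_{Folio} = 75 + 0.25·229 = 132.25.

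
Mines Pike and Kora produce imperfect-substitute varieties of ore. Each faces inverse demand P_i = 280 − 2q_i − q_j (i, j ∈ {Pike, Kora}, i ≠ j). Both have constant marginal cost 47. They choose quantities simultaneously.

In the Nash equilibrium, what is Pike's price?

Mine Pike's profit: π = q_{Pike}(280 − 2q_{Pike} − q_{Kora}) − 47q_{Pike}.
∂π/∂q_{Pike} = 233 − 4q_{Pike} − q_{Kora} = 0 ⇒ q_{Pike} = 58.25 − 0.25q_{Kora}.
The game is symmetric, so in equilibrium q_{Kora} = q_{Pike}: the reaction function gives 1.25q_{Pike} = 58.25, hence q_{Pike} = 46.6.
P_{Pike} = 280 − 2·46.6 − 46.6 = 140.2.

140.2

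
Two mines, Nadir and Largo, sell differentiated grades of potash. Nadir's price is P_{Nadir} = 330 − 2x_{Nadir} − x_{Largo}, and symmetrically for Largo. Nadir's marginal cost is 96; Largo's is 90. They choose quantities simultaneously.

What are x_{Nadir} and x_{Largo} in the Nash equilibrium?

46.4, 48.4

Mine Nadir's profit: π = x_{Nadir}(330 − 2x_{Nadir} − x_{Largo}) − 96x_{Nadir}.
∂π/∂x_{Nadir} = 234 − 4x_{Nadir} − x_{Largo} = 0 ⇒ x_{Nadir} = 58.5 − 0.25x_{Largo}.
Similarly x_{Largo} = 60 − 0.25x_{Nadir}.
Solving the two reaction functions simultaneously: (1 − (−0.25)(−0.25))x_{Nadir} = 58.5 − 0.25·60, so 0.9375x_{Nadir} = 43.5 and x_{Nadir} = 46.4.
Then x_{Largo} = 60 − 0.25·46.4 = 48.4.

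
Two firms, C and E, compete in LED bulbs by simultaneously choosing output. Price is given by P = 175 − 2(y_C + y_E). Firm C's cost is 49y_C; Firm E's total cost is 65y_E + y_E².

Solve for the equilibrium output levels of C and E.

Firm C's profit: π = y_C(175 − 2(y_C + y_E)) − 49y_C.
∂π/∂y_C = 126 − 4y_C − 2y_E = 0, so y_C = 31.5 − 0.5y_E.
For E: ∂π/∂y_E = 110 − 6y_E − 2y_C = 0 ⇒ y_E = 55/3 − (1/3)y_C.
Substituting the second reaction function into the first: y_C = 31.5 − 0.5(55/3 − (1/3)y_C), which gives (5/6)y_C = 67/3 ⇒ y_C = 26.8.
Then y_E = 55/3 − (1/3)·26.8 = 9.4.

26.8, 9.4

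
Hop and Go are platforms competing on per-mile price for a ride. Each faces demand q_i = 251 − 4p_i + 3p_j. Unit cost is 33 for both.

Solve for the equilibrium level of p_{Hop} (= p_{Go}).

Hop's profit: π = (p_{Hop} − 33)(251 − 4p_{Hop} + 3p_{Go}).
∂π/∂p_{Hop} = 383 − 8p_{Hop} + 3p_{Go} = 0 ⇒ p_{Hop} = 47.875 + 0.375p_{Go}.
The game is symmetric, so in equilibrium p_{Go} = p_{Hop}: the reaction function gives 0.625p_{Hop} = 47.875, hence p_{Hop} = 76.6.

76.6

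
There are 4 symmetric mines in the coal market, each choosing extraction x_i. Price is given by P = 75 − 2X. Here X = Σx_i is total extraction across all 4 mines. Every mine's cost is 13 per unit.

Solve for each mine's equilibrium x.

A representative mine's profit is π_i = x_i(75 − 2X) − 13x_i, with X = x_i + Σ_{j≠i} x_j.
First-order condition: 62 − 4x_i − 2Σ_{j≠i} x_j = 0.
With identical mines, set every x_j = x: then 62 − 4x − 6x = 0, i.e. x = 62/10 = 6.2.

6.2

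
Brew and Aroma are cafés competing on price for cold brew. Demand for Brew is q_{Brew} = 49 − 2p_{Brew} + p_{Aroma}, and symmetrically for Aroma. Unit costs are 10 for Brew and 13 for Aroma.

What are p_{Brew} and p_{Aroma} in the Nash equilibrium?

Brew's profit: π = (p_{Brew} − 10)(49 − 2p_{Brew} + p_{Aroma}).
∂π/∂p_{Brew} = 69 − 4p_{Brew} + p_{Aroma} = 0 ⇒ p_{Brew} = 17.25 + 0.25p_{Aroma}.
Similarly p_{Aroma} = 18.75 + 0.25p_{Brew}.
Solving the two reaction functions simultaneously: (1 − (0.25)(0.25))p_{Brew} = 17.25 + 0.25·18.75, so 0.9375p_{Brew} = 21.9375 and p_{Brew} = 23.4.
Then p_{Aroma} = 18.75 + 0.25·23.4 = 24.6.

23.4, 24.6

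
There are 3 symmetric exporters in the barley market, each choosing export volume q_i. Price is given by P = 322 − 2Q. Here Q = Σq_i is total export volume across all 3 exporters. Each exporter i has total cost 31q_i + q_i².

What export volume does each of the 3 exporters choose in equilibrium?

29.1

A representative exporter's profit is π_i = q_i(322 − 2Q) − 31q_i − q_i², with Q = q_i + Σ_{j≠i} q_j.
First-order condition: 291 − 6q_i − 2Σ_{j≠i} q_j = 0.
With identical exporters, set every q_j = q: then 291 − 6q − 4q = 0, i.e. q = 291/10 = 29.1.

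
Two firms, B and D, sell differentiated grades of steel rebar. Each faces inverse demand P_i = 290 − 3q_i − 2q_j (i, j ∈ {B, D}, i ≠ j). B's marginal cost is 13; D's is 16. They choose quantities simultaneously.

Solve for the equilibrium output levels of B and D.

Firm B's profit: π = q_B(290 − 3q_B − 2q_D) − 13q_B.
∂π/∂q_B = 277 − 6q_B − 2q_D = 0 ⇒ q_B = 277/6 − (1/3)q_D.
Similarly q_D = 137/3 − (1/3)q_B.
Plugging q_D into B's best response: q_B = 277/6 − (1/3)(137/3 − (1/3)q_B) ⇒ (8/9)q_B = 557/18, so q_B = 34.8125.
Then q_D = 137/3 − (1/3)·34.8125 = 34.0625.

34.8125, 34.0625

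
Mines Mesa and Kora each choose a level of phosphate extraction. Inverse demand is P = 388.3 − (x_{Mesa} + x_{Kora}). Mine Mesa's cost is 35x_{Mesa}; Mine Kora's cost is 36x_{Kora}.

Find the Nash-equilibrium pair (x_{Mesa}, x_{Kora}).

118.1, 117.1

Mine Mesa's profit: π = x_{Mesa}(388.3 − (x_{Mesa} + x_{Kora})) − 35x_{Mesa}.
∂π/∂x_{Mesa} = 353.3 − 2x_{Mesa} − x_{Kora} = 0, so x_{Mesa} = 176.65 − 0.5x_{Kora}.
By the same steps for Kora: x_{Kora} = 176.15 − 0.5x_{Mesa}.
Plugging x_{Kora} into Mesa's best response: x_{Mesa} = 176.65 − 0.5(176.15 − 0.5x_{Mesa}) ⇒ 0.75x_{Mesa} = 88.575, so x_{Mesa} = 118.1.
Then x_{Kora} = 176.15 − 0.5·118.1 = 117.1.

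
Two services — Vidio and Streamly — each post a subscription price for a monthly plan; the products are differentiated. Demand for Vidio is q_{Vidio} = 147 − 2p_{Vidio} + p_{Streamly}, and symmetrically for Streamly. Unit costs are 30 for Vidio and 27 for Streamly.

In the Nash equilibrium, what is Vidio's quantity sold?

Vidio's profit: π = (p_{Vidio} − 30)(147 − 2p_{Vidio} + p_{Streamly}).
∂π/∂p_{Vidio} = 207 − 4p_{Vidio} + p_{Streamly} = 0 ⇒ p_{Vidio} = 51.75 + 0.25p_{Streamly}.
Similarly p_{Streamly} = 50.25 + 0.25p_{Vidio}.
Substituting the second reaction function into the first: p_{Vidio} = 51.75 + 0.25(50.25 + 0.25p_{Vidio}), which gives 0.9375p_{Vidio} = 64.3125 ⇒ p_{Vidio} = 68.6.
Then p_{Streamly} = 50.25 + 0.25·68.6 = 67.4.
q_{Vidio} = 147 − 2·68.6 + 67.4 = 77.2.

77.2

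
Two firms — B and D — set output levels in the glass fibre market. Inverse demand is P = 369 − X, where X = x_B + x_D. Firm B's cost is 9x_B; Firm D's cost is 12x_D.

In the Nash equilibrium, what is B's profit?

Firm B's profit: π = x_B(369 − (x_B + x_D)) − 9x_B.
∂π/∂x_B = 360 − 2x_B − x_D = 0, so x_B = 180 − 0.5x_D.
By the same steps for D: x_D = 178.5 − 0.5x_B.
Plugging x_D into B's best response: x_B = 180 − 0.5(178.5 − 0.5x_B) ⇒ 0.75x_B = 90.75, so x_B = 121.
Then x_D = 178.5 − 0.5·121 = 118.
Price P = 369 − 239 = 130.
B's profit: (130 − 9)·121 = 14641.

14641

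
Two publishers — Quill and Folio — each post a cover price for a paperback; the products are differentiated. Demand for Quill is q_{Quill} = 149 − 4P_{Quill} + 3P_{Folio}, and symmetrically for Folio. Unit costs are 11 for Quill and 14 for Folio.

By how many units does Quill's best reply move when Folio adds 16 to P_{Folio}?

Quill's profit: π = (P_{Quill} − 11)(149 − 4P_{Quill} + 3P_{Folio}).
∂π/∂P_{Quill} = 193 − 8P_{Quill} + 3P_{Folio} = 0 ⇒ P_{Quill} = 24.125 + 0.375P_{Folio}.
The reaction-function slope is 0.375, so a 16-unit rise in P_{Folio} moves P_{Quill} by 0.375 × 16 = 6. Quill's best response rises — the actions are strategic complements.

6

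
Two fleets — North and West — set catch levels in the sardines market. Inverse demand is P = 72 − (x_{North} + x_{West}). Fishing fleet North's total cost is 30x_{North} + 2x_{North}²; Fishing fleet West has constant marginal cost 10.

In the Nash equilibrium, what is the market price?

40

Fishing fleet North's profit: π = x_{North}(72 − (x_{North} + x_{West})) − 30x_{North} − 2x_{North}².
∂π/∂x_{North} = 42 − 6x_{North} − x_{West} = 0, so x_{North} = 7 − (1/6)x_{West}.
For West: ∂π/∂x_{West} = 62 − 2x_{West} − x_{North} = 0 ⇒ x_{West} = 31 − 0.5x_{North}.
Solving the two reaction functions simultaneously: (1 − (−1/6)(−0.5))x_{North} = 7 − (1/6)·31, so (11/12)x_{North} = 11/6 and x_{North} = 2.
Then x_{West} = 31 − 0.5·2 = 30.
Equilibrium price: P = 72 − 32 = 40.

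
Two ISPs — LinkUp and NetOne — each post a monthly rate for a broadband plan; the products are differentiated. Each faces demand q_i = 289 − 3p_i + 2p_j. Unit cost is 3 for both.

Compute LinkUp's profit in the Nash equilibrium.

LinkUp's profit: π = (p_{LinkUp} − 3)(289 − 3p_{LinkUp} + 2p_{NetOne}).
∂π/∂p_{LinkUp} = 298 − 6p_{LinkUp} + 2p_{NetOne} = 0 ⇒ p_{LinkUp} = 149/3 + (1/3)p_{NetOne}.
By symmetry p_{NetOne} = p_{LinkUp}; substituting into the reaction function, (2/3)p_{LinkUp} = 149/3 and p_{LinkUp} = 74.5.
q_{LinkUp} = 289 − 3·74.5 + 2·74.5 = 214.5.
Profit = (74.5 − 3)·214.5 = 15336.75.

15336.75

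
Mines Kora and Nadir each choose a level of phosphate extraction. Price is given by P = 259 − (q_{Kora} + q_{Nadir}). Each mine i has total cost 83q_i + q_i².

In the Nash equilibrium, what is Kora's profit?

2478.08

Mine Kora's profit: π = q_{Kora}(259 − (q_{Kora} + q_{Nadir})) − 83q_{Kora} − q_{Kora}².
∂π/∂q_{Kora} = 176 − 4q_{Kora} − q_{Nadir} = 0, so q_{Kora} = 44 − 0.25q_{Nadir}.
Setting q_{Kora} = q_{Nadir} in the reaction function: q_{Kora} = 44 − 0.25q_{Kora}, so q_{Kora} = 44 / 1.25 = 35.2.
Price P = 259 − 70.4 = 188.6.
Kora's profit: (188.6 − 83)·35.2 − (35.2)² = 2478.08.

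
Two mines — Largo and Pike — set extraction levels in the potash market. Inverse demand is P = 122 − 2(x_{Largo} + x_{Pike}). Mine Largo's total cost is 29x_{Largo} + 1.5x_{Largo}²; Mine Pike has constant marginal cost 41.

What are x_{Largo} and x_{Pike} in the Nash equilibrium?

Mine Largo's profit: π = x_{Largo}(122 − 2(x_{Largo} + x_{Pike})) − 29x_{Largo} − 1.5x_{Largo}².
∂π/∂x_{Largo} = 93 − 7x_{Largo} − 2x_{Pike} = 0, so x_{Largo} = 93/7 − (2/7)x_{Pike}.
For Pike: ∂π/∂x_{Pike} = 81 − 4x_{Pike} − 2x_{Largo} = 0 ⇒ x_{Pike} = 20.25 − 0.5x_{Largo}.
Solving the two reaction functions simultaneously: (1 − (−2/7)(−0.5))x_{Largo} = 93/7 − (2/7)·20.25, so (6/7)x_{Largo} = 7.5 and x_{Largo} = 8.75.
Then x_{Pike} = 20.25 − 0.5·8.75 = 15.875.

8.75, 15.875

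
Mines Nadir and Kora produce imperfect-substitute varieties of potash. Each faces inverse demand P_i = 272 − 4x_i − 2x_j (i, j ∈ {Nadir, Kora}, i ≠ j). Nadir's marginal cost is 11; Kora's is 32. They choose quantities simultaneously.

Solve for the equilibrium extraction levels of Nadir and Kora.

26.8, 23.3

Mine Nadir's profit: π = x_{Nadir}(272 − 4x_{Nadir} − 2x_{Kora}) − 11x_{Nadir}.
∂π/∂x_{Nadir} = 261 − 8x_{Nadir} − 2x_{Kora} = 0 ⇒ x_{Nadir} = 32.625 − 0.25x_{Kora}.
Similarly x_{Kora} = 30 − 0.25x_{Nadir}.
Substituting the second reaction function into the first: x_{Nadir} = 32.625 − 0.25(30 − 0.25x_{Nadir}), which gives 0.9375x_{Nadir} = 25.125 ⇒ x_{Nadir} = 26.8.
Then x_{Kora} = 30 − 0.25·26.8 = 23.3.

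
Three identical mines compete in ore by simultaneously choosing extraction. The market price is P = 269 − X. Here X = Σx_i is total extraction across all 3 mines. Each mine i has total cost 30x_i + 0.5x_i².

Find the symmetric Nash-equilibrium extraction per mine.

A representative mine's profit is π_i = x_i(269 − X) − 30x_i − 0.5x_i², with X = x_i + Σ_{j≠i} x_j.
First-order condition: 239 − 3x_i − Σ_{j≠i} x_j = 0.
With identical mines, set every x_j = x: then 239 − 3x − 2x = 0, i.e. x = 239/5 = 47.8.

47.8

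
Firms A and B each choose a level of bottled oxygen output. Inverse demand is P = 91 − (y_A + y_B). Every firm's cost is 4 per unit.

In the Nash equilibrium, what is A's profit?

Firm A's profit: π = y_A(91 − (y_A + y_B)) − 4y_A.
∂π/∂y_A = 87 − 2y_A − y_B = 0, so y_A = 43.5 − 0.5y_B.
By symmetry y_B = y_A; substituting into the reaction function, 1.5y_A = 43.5 and y_A = 29.
Price P = 91 − 58 = 33.
A's profit: (33 − 4)·29 = 841.

841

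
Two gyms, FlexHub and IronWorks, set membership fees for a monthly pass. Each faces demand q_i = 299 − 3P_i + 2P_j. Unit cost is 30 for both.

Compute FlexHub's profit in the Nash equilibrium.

13567.6875

FlexHub's profit: π = (P_{FlexHub} − 30)(299 − 3P_{FlexHub} + 2P_{IronWorks}).
∂π/∂P_{FlexHub} = 389 − 6P_{FlexHub} + 2P_{IronWorks} = 0 ⇒ P_{FlexHub} = 389/6 + (1/3)P_{IronWorks}.
By symmetry P_{IronWorks} = P_{FlexHub}; substituting into the reaction function, (2/3)P_{FlexHub} = 389/6 and P_{FlexHub} = 97.25.
q_{FlexHub} = 299 − 3·97.25 + 2·97.25 = 201.75.
Profit = (97.25 − 30)·201.75 = 13567.6875.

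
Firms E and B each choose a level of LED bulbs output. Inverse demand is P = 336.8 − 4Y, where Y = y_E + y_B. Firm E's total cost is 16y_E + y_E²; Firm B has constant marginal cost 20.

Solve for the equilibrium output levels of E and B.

20.3, 29.45

Firm E's profit: π = y_E(336.8 − 4(y_E + y_B)) − 16y_E − y_E².
∂π/∂y_E = 320.8 − 10y_E − 4y_B = 0, so y_E = 32.08 − 0.4y_B.
For B: ∂π/∂y_B = 316.8 − 8y_B − 4y_E = 0 ⇒ y_B = 39.6 − 0.5y_E.
Plugging y_B into E's best response: y_E = 32.08 − 0.4(39.6 − 0.5y_E) ⇒ 0.8y_E = 16.24, so y_E = 20.3.
Then y_B = 39.6 − 0.5·20.3 = 29.45.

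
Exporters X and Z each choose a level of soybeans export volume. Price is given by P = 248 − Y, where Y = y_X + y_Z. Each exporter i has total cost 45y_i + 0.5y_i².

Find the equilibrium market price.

Exporter X's profit: π = y_X(248 − (y_X + y_Z)) − 45y_X − 0.5y_X².
∂π/∂y_X = 203 − 3y_X − y_Z = 0, so y_X = 203/3 − (1/3)y_Z.
The game is symmetric, so in equilibrium y_Z = y_X: the reaction function gives (4/3)y_X = 203/3, hence y_X = 50.75.
Equilibrium price: P = 248 − 101.5 = 146.5.

146.5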